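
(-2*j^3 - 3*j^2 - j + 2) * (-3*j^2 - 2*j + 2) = 6*j^5 + 13*j^4 + 5*j^3 - 10*j^2 - 6*j + 4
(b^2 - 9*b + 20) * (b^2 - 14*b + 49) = b^4 - 23*b^3 + 195*b^2 - 721*b + 980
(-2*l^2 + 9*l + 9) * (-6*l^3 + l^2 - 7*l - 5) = 12*l^5 - 56*l^4 - 31*l^3 - 44*l^2 - 108*l - 45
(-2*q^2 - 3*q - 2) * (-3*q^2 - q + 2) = 6*q^4 + 11*q^3 + 5*q^2 - 4*q - 4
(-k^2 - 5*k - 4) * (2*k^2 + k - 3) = -2*k^4 - 11*k^3 - 10*k^2 + 11*k + 12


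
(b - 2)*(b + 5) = b^2 + 3*b - 10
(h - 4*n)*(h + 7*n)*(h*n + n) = h^3*n + 3*h^2*n^2 + h^2*n - 28*h*n^3 + 3*h*n^2 - 28*n^3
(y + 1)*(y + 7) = y^2 + 8*y + 7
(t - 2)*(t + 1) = t^2 - t - 2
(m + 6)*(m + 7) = m^2 + 13*m + 42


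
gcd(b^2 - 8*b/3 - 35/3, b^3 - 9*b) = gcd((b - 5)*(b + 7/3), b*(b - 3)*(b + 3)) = 1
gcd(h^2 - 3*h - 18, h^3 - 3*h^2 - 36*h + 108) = h - 6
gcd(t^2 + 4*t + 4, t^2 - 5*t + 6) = 1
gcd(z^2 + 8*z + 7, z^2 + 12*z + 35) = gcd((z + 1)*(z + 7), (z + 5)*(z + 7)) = z + 7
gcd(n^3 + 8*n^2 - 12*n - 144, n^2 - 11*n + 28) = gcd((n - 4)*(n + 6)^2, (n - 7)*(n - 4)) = n - 4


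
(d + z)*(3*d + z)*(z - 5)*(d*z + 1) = 3*d^3*z^2 - 15*d^3*z + 4*d^2*z^3 - 20*d^2*z^2 + 3*d^2*z - 15*d^2 + d*z^4 - 5*d*z^3 + 4*d*z^2 - 20*d*z + z^3 - 5*z^2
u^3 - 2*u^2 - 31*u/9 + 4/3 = (u - 3)*(u - 1/3)*(u + 4/3)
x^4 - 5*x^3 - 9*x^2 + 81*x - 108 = (x - 3)^3*(x + 4)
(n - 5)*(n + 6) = n^2 + n - 30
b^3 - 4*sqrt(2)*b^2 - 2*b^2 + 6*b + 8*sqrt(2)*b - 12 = (b - 2)*(b - 3*sqrt(2))*(b - sqrt(2))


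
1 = 1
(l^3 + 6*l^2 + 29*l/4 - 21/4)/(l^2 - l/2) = l + 13/2 + 21/(2*l)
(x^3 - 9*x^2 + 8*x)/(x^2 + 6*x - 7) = x*(x - 8)/(x + 7)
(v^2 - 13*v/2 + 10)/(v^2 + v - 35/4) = 2*(v - 4)/(2*v + 7)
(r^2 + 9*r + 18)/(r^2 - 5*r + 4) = (r^2 + 9*r + 18)/(r^2 - 5*r + 4)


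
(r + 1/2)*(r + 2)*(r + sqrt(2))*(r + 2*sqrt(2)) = r^4 + 5*r^3/2 + 3*sqrt(2)*r^3 + 5*r^2 + 15*sqrt(2)*r^2/2 + 3*sqrt(2)*r + 10*r + 4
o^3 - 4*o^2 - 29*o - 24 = (o - 8)*(o + 1)*(o + 3)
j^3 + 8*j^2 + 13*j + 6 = (j + 1)^2*(j + 6)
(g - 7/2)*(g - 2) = g^2 - 11*g/2 + 7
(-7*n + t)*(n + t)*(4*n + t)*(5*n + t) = -140*n^4 - 183*n^3*t - 41*n^2*t^2 + 3*n*t^3 + t^4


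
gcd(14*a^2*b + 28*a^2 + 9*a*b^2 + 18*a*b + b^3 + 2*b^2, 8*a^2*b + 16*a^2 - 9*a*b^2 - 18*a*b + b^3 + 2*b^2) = b + 2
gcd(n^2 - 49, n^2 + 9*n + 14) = n + 7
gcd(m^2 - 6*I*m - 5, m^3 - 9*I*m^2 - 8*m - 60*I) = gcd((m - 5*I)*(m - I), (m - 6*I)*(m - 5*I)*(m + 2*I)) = m - 5*I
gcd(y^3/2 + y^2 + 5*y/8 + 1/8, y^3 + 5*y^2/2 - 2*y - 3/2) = y + 1/2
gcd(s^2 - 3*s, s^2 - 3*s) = s^2 - 3*s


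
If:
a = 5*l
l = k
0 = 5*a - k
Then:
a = 0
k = 0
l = 0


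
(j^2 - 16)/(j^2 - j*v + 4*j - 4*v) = (4 - j)/(-j + v)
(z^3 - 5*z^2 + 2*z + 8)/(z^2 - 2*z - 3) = (z^2 - 6*z + 8)/(z - 3)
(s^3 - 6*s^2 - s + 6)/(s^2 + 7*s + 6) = (s^2 - 7*s + 6)/(s + 6)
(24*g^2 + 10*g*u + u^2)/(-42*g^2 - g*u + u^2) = (4*g + u)/(-7*g + u)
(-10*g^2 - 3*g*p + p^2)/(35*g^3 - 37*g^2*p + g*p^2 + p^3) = (2*g + p)/(-7*g^2 + 6*g*p + p^2)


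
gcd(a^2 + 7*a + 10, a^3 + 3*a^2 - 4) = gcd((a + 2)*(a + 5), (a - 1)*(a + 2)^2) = a + 2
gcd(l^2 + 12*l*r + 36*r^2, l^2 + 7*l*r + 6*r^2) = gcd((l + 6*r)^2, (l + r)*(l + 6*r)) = l + 6*r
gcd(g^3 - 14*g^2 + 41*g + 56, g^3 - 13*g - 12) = g + 1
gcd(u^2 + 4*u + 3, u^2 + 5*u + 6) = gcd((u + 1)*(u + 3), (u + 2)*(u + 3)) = u + 3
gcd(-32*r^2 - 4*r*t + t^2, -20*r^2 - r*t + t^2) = 4*r + t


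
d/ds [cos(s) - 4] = -sin(s)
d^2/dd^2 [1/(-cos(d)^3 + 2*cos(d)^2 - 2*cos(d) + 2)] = ((-11*cos(d) + 16*cos(2*d) - 9*cos(3*d))*(cos(d)^3 - 2*cos(d)^2 + 2*cos(d) - 2)/4 - 2*(3*cos(d)^2 - 4*cos(d) + 2)^2*sin(d)^2)/(cos(d)^3 - 2*cos(d)^2 + 2*cos(d) - 2)^3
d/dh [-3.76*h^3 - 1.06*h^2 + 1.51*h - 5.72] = -11.28*h^2 - 2.12*h + 1.51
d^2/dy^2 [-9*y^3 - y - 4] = -54*y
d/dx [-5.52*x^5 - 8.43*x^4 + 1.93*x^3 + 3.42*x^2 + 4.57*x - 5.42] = -27.6*x^4 - 33.72*x^3 + 5.79*x^2 + 6.84*x + 4.57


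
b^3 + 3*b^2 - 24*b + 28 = (b - 2)^2*(b + 7)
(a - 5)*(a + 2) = a^2 - 3*a - 10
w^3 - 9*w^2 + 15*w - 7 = (w - 7)*(w - 1)^2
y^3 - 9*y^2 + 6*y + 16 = (y - 8)*(y - 2)*(y + 1)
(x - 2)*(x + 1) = x^2 - x - 2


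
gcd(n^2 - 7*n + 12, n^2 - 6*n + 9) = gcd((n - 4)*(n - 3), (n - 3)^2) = n - 3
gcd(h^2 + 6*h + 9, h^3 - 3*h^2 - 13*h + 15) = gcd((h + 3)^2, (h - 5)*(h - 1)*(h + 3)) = h + 3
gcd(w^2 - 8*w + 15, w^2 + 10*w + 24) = 1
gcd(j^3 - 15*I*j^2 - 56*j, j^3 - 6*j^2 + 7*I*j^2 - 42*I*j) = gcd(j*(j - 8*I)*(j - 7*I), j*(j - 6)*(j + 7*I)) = j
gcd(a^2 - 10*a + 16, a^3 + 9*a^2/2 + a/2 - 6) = 1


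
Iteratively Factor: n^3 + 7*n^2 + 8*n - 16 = (n + 4)*(n^2 + 3*n - 4) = (n - 1)*(n + 4)*(n + 4)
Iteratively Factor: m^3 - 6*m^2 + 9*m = (m)*(m^2 - 6*m + 9) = m*(m - 3)*(m - 3)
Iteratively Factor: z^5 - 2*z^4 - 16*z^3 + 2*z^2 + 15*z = (z)*(z^4 - 2*z^3 - 16*z^2 + 2*z + 15) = z*(z + 1)*(z^3 - 3*z^2 - 13*z + 15) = z*(z + 1)*(z + 3)*(z^2 - 6*z + 5) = z*(z - 1)*(z + 1)*(z + 3)*(z - 5)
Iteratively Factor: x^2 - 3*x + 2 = (x - 2)*(x - 1)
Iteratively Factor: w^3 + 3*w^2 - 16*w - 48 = (w + 4)*(w^2 - w - 12) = (w - 4)*(w + 4)*(w + 3)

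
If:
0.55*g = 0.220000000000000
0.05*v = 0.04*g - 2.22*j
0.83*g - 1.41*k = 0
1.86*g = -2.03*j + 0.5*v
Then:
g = 0.40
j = -0.02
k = 0.24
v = 1.39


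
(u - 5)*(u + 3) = u^2 - 2*u - 15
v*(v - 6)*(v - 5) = v^3 - 11*v^2 + 30*v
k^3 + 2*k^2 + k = k*(k + 1)^2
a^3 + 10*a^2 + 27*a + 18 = (a + 1)*(a + 3)*(a + 6)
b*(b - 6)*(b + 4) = b^3 - 2*b^2 - 24*b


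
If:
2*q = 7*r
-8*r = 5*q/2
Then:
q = 0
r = 0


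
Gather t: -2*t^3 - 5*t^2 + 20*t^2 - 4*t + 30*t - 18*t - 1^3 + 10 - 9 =-2*t^3 + 15*t^2 + 8*t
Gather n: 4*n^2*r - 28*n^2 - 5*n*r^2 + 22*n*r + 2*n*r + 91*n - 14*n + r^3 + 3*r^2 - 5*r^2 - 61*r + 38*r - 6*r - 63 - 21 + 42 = n^2*(4*r - 28) + n*(-5*r^2 + 24*r + 77) + r^3 - 2*r^2 - 29*r - 42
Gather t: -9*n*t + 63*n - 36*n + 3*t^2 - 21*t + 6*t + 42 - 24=27*n + 3*t^2 + t*(-9*n - 15) + 18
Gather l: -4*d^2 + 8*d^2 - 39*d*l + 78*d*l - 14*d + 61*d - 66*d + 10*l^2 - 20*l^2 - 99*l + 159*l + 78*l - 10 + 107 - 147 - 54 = 4*d^2 - 19*d - 10*l^2 + l*(39*d + 138) - 104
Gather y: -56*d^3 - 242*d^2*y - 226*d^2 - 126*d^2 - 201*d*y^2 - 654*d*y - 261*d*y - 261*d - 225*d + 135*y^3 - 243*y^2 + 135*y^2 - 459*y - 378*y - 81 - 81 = -56*d^3 - 352*d^2 - 486*d + 135*y^3 + y^2*(-201*d - 108) + y*(-242*d^2 - 915*d - 837) - 162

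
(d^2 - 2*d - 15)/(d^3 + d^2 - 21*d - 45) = 1/(d + 3)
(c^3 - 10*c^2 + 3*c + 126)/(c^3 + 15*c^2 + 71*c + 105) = (c^2 - 13*c + 42)/(c^2 + 12*c + 35)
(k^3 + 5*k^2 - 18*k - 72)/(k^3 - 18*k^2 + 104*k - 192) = (k^2 + 9*k + 18)/(k^2 - 14*k + 48)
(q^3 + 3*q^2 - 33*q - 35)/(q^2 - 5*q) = q + 8 + 7/q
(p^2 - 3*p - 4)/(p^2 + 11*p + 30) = (p^2 - 3*p - 4)/(p^2 + 11*p + 30)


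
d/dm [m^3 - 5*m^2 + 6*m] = 3*m^2 - 10*m + 6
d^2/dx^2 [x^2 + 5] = 2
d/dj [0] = 0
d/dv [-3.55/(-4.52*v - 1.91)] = -16.046/(4.52*v + 1.91)^2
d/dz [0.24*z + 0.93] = 0.240000000000000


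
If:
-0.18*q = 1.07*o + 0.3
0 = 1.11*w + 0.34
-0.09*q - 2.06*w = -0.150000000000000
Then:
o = -1.74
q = 8.68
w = -0.31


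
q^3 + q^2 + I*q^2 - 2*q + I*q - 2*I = (q - 1)*(q + 2)*(q + I)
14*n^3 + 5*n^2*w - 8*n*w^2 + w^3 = (-7*n + w)*(-2*n + w)*(n + w)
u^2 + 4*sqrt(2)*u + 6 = (u + sqrt(2))*(u + 3*sqrt(2))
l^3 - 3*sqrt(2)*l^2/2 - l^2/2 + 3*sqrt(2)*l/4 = l*(l - 1/2)*(l - 3*sqrt(2)/2)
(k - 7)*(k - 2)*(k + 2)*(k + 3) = k^4 - 4*k^3 - 25*k^2 + 16*k + 84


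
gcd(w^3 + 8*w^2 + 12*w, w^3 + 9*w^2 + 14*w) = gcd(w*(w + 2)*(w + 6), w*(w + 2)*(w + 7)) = w^2 + 2*w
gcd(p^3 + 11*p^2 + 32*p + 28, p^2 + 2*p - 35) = p + 7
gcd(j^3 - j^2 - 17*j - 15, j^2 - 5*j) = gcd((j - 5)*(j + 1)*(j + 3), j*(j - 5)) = j - 5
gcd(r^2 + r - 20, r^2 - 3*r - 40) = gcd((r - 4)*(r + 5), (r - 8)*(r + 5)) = r + 5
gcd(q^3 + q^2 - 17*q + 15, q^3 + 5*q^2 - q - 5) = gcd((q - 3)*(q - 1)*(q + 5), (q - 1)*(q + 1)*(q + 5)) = q^2 + 4*q - 5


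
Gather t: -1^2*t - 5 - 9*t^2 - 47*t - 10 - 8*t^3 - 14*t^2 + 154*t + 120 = -8*t^3 - 23*t^2 + 106*t + 105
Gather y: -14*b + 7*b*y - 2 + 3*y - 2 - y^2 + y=-14*b - y^2 + y*(7*b + 4) - 4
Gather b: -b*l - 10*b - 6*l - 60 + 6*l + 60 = b*(-l - 10)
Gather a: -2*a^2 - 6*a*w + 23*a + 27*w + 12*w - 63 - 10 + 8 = -2*a^2 + a*(23 - 6*w) + 39*w - 65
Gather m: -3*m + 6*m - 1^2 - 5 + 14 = 3*m + 8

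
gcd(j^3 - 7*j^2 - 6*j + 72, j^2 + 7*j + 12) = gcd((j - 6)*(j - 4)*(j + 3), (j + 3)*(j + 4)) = j + 3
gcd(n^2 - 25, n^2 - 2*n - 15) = n - 5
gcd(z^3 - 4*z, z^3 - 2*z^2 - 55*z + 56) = 1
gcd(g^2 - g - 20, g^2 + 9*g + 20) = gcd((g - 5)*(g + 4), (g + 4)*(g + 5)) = g + 4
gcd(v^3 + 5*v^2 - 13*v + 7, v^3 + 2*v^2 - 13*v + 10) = v - 1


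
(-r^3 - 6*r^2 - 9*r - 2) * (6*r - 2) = -6*r^4 - 34*r^3 - 42*r^2 + 6*r + 4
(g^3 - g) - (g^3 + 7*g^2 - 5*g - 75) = -7*g^2 + 4*g + 75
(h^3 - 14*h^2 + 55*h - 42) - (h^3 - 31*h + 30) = -14*h^2 + 86*h - 72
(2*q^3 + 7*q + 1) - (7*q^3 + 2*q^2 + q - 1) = -5*q^3 - 2*q^2 + 6*q + 2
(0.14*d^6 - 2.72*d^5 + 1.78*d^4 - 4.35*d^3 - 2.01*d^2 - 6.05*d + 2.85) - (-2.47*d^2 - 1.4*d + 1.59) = 0.14*d^6 - 2.72*d^5 + 1.78*d^4 - 4.35*d^3 + 0.46*d^2 - 4.65*d + 1.26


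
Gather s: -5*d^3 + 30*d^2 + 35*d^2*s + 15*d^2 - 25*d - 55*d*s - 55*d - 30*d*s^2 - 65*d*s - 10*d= -5*d^3 + 45*d^2 - 30*d*s^2 - 90*d + s*(35*d^2 - 120*d)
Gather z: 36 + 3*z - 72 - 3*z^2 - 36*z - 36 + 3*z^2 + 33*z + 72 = 0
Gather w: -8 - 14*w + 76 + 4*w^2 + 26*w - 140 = 4*w^2 + 12*w - 72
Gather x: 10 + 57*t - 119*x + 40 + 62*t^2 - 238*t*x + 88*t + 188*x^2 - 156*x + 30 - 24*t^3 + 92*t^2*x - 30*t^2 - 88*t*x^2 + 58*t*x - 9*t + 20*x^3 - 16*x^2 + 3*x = -24*t^3 + 32*t^2 + 136*t + 20*x^3 + x^2*(172 - 88*t) + x*(92*t^2 - 180*t - 272) + 80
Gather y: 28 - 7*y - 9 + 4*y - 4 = 15 - 3*y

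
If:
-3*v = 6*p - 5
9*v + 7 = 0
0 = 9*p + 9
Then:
No Solution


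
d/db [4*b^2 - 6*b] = 8*b - 6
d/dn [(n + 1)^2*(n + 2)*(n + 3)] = 4*n^3 + 21*n^2 + 34*n + 17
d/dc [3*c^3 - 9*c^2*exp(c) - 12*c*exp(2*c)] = -9*c^2*exp(c) + 9*c^2 - 24*c*exp(2*c) - 18*c*exp(c) - 12*exp(2*c)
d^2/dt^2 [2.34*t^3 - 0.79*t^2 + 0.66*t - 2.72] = 14.04*t - 1.58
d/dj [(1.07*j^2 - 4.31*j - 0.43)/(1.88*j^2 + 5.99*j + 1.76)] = (14.5121*j^2 + 5.3832*j - 5.0099)/(3.5344*j^4 + 22.5224*j^3 + 42.4977*j^2 + 21.0848*j + 3.0976)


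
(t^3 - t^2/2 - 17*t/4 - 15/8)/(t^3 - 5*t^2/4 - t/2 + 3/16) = 2*(4*t^2 - 4*t - 15)/(8*t^2 - 14*t + 3)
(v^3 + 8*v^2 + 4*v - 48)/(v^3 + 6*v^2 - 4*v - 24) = (v + 4)/(v + 2)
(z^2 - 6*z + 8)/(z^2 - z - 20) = (-z^2 + 6*z - 8)/(-z^2 + z + 20)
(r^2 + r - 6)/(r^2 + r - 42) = (r^2 + r - 6)/(r^2 + r - 42)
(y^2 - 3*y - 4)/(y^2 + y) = (y - 4)/y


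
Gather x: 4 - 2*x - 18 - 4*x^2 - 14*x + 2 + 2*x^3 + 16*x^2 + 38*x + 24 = 2*x^3 + 12*x^2 + 22*x + 12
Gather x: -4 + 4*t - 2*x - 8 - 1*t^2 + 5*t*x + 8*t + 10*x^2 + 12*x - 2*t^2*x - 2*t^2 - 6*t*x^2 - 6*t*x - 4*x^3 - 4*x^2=-3*t^2 + 12*t - 4*x^3 + x^2*(6 - 6*t) + x*(-2*t^2 - t + 10) - 12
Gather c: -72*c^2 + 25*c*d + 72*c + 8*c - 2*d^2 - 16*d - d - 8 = -72*c^2 + c*(25*d + 80) - 2*d^2 - 17*d - 8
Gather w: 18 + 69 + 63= 150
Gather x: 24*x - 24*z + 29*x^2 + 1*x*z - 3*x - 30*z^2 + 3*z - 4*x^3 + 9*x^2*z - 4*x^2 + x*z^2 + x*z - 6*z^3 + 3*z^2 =-4*x^3 + x^2*(9*z + 25) + x*(z^2 + 2*z + 21) - 6*z^3 - 27*z^2 - 21*z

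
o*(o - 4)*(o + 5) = o^3 + o^2 - 20*o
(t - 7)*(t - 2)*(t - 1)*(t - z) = t^4 - t^3*z - 10*t^3 + 10*t^2*z + 23*t^2 - 23*t*z - 14*t + 14*z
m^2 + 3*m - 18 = (m - 3)*(m + 6)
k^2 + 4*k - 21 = (k - 3)*(k + 7)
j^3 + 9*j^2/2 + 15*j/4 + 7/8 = (j + 1/2)^2*(j + 7/2)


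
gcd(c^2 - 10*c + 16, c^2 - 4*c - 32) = c - 8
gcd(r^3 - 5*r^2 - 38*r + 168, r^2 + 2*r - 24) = r^2 + 2*r - 24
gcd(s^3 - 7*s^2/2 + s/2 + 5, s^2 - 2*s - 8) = 1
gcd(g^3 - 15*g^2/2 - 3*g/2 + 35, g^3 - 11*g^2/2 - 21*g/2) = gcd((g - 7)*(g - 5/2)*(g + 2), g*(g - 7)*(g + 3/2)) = g - 7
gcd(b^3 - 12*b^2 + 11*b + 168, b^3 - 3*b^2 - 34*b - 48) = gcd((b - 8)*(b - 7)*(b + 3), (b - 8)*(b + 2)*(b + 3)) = b^2 - 5*b - 24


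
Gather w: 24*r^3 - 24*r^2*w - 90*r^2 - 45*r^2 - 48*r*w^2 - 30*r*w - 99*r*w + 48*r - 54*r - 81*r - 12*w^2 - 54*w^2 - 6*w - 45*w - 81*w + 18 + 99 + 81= 24*r^3 - 135*r^2 - 87*r + w^2*(-48*r - 66) + w*(-24*r^2 - 129*r - 132) + 198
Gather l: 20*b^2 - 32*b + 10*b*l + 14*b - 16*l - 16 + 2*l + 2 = 20*b^2 - 18*b + l*(10*b - 14) - 14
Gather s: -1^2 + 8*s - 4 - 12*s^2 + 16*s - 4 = -12*s^2 + 24*s - 9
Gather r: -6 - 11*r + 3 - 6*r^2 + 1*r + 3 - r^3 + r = -r^3 - 6*r^2 - 9*r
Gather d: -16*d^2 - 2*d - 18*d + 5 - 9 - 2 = -16*d^2 - 20*d - 6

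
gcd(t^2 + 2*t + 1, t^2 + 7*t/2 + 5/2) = t + 1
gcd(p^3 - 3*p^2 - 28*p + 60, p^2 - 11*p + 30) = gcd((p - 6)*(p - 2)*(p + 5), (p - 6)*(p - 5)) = p - 6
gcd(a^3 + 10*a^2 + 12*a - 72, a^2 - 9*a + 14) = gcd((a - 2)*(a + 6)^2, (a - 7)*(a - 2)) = a - 2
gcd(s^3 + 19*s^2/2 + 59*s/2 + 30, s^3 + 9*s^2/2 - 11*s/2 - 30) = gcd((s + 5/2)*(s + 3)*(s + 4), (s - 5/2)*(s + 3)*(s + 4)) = s^2 + 7*s + 12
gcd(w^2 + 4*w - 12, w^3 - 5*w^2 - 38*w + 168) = w + 6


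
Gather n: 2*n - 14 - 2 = 2*n - 16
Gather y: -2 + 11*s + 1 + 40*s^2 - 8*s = 40*s^2 + 3*s - 1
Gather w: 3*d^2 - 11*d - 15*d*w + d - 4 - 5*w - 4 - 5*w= 3*d^2 - 10*d + w*(-15*d - 10) - 8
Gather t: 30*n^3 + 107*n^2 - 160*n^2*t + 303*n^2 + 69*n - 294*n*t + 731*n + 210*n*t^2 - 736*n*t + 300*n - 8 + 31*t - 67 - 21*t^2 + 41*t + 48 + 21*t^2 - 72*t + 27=30*n^3 + 410*n^2 + 210*n*t^2 + 1100*n + t*(-160*n^2 - 1030*n)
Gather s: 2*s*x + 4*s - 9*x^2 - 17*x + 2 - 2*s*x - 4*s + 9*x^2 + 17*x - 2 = 0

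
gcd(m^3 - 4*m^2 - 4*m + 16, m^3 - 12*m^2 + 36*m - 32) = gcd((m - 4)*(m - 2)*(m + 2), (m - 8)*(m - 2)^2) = m - 2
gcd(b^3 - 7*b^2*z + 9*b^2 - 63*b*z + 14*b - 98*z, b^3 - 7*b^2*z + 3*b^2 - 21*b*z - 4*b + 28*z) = -b + 7*z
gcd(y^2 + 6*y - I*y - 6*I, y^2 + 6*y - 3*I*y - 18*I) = y + 6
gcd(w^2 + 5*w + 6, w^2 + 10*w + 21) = w + 3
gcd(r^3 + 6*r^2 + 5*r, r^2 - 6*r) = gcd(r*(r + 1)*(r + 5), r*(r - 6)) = r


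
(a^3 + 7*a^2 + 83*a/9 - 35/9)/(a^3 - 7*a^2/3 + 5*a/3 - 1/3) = (3*a^2 + 22*a + 35)/(3*(a^2 - 2*a + 1))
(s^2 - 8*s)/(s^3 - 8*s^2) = 1/s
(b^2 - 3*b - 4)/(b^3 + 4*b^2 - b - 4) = (b - 4)/(b^2 + 3*b - 4)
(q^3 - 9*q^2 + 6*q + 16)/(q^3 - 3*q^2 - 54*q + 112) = (q + 1)/(q + 7)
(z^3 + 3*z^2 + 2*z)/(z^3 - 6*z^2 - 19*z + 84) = z*(z^2 + 3*z + 2)/(z^3 - 6*z^2 - 19*z + 84)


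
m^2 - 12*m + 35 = (m - 7)*(m - 5)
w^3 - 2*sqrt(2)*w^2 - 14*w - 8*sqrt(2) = (w - 4*sqrt(2))*(w + sqrt(2))^2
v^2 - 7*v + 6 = (v - 6)*(v - 1)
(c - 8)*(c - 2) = c^2 - 10*c + 16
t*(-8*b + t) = -8*b*t + t^2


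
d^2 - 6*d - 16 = (d - 8)*(d + 2)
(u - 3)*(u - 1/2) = u^2 - 7*u/2 + 3/2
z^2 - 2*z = z*(z - 2)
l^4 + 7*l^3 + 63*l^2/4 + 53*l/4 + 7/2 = (l + 1/2)*(l + 1)*(l + 2)*(l + 7/2)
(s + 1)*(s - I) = s^2 + s - I*s - I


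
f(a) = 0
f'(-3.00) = 0.00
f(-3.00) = 0.00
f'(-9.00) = 0.00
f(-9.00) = 0.00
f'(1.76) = 0.00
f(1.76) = 0.00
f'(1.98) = 0.00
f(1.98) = 0.00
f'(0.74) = 0.00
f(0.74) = 0.00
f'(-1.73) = 0.00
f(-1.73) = 0.00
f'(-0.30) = 0.00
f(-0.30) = 0.00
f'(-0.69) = 0.00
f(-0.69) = 0.00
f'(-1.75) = 0.00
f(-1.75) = 0.00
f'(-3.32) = 0.00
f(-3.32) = 0.00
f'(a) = 0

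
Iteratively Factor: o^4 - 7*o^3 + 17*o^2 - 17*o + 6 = (o - 2)*(o^3 - 5*o^2 + 7*o - 3) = (o - 2)*(o - 1)*(o^2 - 4*o + 3) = (o - 2)*(o - 1)^2*(o - 3)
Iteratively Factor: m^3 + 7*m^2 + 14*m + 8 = (m + 2)*(m^2 + 5*m + 4) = (m + 1)*(m + 2)*(m + 4)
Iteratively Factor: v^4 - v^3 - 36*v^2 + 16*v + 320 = (v - 5)*(v^3 + 4*v^2 - 16*v - 64) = (v - 5)*(v - 4)*(v^2 + 8*v + 16) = (v - 5)*(v - 4)*(v + 4)*(v + 4)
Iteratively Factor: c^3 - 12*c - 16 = (c + 2)*(c^2 - 2*c - 8) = (c - 4)*(c + 2)*(c + 2)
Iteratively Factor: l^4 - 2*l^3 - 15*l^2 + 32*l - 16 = (l - 4)*(l^3 + 2*l^2 - 7*l + 4) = (l - 4)*(l - 1)*(l^2 + 3*l - 4) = (l - 4)*(l - 1)^2*(l + 4)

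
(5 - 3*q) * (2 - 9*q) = 27*q^2 - 51*q + 10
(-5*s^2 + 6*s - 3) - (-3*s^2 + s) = -2*s^2 + 5*s - 3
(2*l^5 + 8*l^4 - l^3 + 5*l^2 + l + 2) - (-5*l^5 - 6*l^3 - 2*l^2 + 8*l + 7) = 7*l^5 + 8*l^4 + 5*l^3 + 7*l^2 - 7*l - 5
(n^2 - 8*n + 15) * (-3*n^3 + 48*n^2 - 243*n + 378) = -3*n^5 + 72*n^4 - 672*n^3 + 3042*n^2 - 6669*n + 5670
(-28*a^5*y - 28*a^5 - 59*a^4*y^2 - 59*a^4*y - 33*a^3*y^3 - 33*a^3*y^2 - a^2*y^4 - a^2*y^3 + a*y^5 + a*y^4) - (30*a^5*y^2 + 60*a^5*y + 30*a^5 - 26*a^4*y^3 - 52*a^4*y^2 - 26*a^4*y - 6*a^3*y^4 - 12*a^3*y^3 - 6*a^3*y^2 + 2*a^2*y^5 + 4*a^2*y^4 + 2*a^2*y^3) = -30*a^5*y^2 - 88*a^5*y - 58*a^5 + 26*a^4*y^3 - 7*a^4*y^2 - 33*a^4*y + 6*a^3*y^4 - 21*a^3*y^3 - 27*a^3*y^2 - 2*a^2*y^5 - 5*a^2*y^4 - 3*a^2*y^3 + a*y^5 + a*y^4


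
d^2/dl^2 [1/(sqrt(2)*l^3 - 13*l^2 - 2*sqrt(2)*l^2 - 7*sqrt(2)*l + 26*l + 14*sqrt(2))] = 2*((-3*sqrt(2)*l + 2*sqrt(2) + 13)*(sqrt(2)*l^3 - 13*l^2 - 2*sqrt(2)*l^2 - 7*sqrt(2)*l + 26*l + 14*sqrt(2)) + (-3*sqrt(2)*l^2 + 4*sqrt(2)*l + 26*l - 26 + 7*sqrt(2))^2)/(sqrt(2)*l^3 - 13*l^2 - 2*sqrt(2)*l^2 - 7*sqrt(2)*l + 26*l + 14*sqrt(2))^3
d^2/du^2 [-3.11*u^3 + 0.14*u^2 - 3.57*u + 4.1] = 0.28 - 18.66*u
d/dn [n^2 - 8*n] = 2*n - 8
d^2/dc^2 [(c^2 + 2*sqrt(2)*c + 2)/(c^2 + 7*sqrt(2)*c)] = 2*(-5*sqrt(2)*c^3 + 6*c^2 + 42*sqrt(2)*c + 196)/(c^3*(c^3 + 21*sqrt(2)*c^2 + 294*c + 686*sqrt(2)))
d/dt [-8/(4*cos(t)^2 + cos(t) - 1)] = -8*(8*cos(t) + 1)*sin(t)/(4*cos(t)^2 + cos(t) - 1)^2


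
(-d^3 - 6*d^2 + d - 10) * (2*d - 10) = -2*d^4 - 2*d^3 + 62*d^2 - 30*d + 100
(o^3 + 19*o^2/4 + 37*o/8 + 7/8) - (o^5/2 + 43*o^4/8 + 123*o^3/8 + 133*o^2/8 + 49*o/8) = -o^5/2 - 43*o^4/8 - 115*o^3/8 - 95*o^2/8 - 3*o/2 + 7/8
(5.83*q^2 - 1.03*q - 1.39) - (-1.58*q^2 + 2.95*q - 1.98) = 7.41*q^2 - 3.98*q + 0.59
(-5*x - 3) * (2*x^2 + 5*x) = -10*x^3 - 31*x^2 - 15*x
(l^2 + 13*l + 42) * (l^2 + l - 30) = l^4 + 14*l^3 + 25*l^2 - 348*l - 1260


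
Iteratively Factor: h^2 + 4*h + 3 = (h + 1)*(h + 3)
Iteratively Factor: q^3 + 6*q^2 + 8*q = (q + 2)*(q^2 + 4*q) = (q + 2)*(q + 4)*(q)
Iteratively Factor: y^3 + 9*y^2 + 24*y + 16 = (y + 1)*(y^2 + 8*y + 16) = (y + 1)*(y + 4)*(y + 4)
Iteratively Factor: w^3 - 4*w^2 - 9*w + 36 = (w - 3)*(w^2 - w - 12) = (w - 3)*(w + 3)*(w - 4)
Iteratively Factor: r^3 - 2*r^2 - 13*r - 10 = (r - 5)*(r^2 + 3*r + 2) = (r - 5)*(r + 2)*(r + 1)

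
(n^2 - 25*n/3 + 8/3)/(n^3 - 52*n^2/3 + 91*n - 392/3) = (3*n - 1)/(3*n^2 - 28*n + 49)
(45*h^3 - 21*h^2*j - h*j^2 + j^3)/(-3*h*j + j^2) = -15*h^2/j + 2*h + j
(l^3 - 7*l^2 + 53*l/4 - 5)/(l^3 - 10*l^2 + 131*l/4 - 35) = (2*l - 1)/(2*l - 7)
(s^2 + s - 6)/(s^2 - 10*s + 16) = (s + 3)/(s - 8)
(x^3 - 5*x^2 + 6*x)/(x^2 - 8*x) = (x^2 - 5*x + 6)/(x - 8)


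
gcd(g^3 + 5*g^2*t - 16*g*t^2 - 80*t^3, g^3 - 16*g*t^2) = -g^2 + 16*t^2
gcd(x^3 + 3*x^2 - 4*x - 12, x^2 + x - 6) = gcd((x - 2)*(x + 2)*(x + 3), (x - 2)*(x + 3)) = x^2 + x - 6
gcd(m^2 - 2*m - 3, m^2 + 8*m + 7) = m + 1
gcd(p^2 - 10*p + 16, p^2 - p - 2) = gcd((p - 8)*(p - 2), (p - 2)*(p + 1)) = p - 2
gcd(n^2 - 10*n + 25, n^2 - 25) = n - 5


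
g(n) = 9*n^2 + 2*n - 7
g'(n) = 18*n + 2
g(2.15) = 38.90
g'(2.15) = 40.70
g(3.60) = 116.84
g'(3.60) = 66.80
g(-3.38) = 89.06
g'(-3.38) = -58.84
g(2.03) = 34.15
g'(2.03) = 38.54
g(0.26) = -5.87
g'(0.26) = 6.68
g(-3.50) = 96.25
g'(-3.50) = -61.00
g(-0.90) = -1.51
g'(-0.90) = -14.20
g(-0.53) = -5.53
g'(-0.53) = -7.54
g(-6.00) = 305.00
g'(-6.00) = -106.00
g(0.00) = -7.00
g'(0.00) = 2.00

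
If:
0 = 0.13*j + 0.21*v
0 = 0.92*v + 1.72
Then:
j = 3.02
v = -1.87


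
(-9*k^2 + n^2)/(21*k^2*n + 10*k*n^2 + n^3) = (-3*k + n)/(n*(7*k + n))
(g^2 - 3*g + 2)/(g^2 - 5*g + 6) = (g - 1)/(g - 3)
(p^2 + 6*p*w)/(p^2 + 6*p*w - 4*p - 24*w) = p/(p - 4)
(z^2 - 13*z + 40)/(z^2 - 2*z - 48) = (z - 5)/(z + 6)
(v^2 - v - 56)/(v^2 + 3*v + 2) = (v^2 - v - 56)/(v^2 + 3*v + 2)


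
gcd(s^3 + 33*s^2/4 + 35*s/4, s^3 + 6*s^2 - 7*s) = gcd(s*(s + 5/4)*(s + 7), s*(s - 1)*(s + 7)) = s^2 + 7*s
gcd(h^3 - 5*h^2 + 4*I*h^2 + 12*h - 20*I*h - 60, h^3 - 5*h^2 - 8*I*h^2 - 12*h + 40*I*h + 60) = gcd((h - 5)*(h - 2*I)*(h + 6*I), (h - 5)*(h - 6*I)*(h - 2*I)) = h^2 + h*(-5 - 2*I) + 10*I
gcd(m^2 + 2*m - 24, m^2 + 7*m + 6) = m + 6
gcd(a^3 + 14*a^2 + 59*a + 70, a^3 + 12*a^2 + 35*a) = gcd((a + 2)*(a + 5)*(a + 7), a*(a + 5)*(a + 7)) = a^2 + 12*a + 35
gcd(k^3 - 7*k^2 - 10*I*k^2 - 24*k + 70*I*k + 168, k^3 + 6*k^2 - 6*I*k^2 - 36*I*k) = k - 6*I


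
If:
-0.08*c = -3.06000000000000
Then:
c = 38.25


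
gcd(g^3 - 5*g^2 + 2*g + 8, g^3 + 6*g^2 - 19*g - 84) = g - 4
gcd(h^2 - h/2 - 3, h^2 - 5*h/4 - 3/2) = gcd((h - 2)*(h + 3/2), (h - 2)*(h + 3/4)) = h - 2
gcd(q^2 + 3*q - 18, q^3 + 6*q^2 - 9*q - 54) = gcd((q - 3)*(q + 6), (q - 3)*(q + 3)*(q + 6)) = q^2 + 3*q - 18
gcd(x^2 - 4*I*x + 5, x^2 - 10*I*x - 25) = x - 5*I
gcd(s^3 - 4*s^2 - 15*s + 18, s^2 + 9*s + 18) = s + 3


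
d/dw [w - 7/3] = 1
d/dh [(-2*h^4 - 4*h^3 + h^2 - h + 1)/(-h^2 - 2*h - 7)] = (4*h^5 + 16*h^4 + 72*h^3 + 81*h^2 - 12*h + 9)/(h^4 + 4*h^3 + 18*h^2 + 28*h + 49)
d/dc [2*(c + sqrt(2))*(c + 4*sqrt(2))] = 4*c + 10*sqrt(2)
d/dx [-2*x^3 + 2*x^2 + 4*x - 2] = -6*x^2 + 4*x + 4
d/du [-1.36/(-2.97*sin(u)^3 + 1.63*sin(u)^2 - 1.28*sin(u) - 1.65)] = (-12.1176*sin(u)^2 + 4.4336*sin(u) - 1.7408)*cos(u)/(2.97*sin(u)^3 - 1.63*sin(u)^2 + 1.28*sin(u) + 1.65)^2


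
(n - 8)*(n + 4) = n^2 - 4*n - 32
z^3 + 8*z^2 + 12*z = z*(z + 2)*(z + 6)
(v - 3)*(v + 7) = v^2 + 4*v - 21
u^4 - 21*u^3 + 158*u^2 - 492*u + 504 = (u - 7)*(u - 6)^2*(u - 2)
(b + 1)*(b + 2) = b^2 + 3*b + 2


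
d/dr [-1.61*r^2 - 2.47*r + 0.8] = -3.22*r - 2.47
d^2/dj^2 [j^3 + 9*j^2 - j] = 6*j + 18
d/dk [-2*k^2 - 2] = -4*k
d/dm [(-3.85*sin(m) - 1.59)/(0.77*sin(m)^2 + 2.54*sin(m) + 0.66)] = (2.9645*sin(m)^2 + 2.4486*sin(m) + 1.4976)*cos(m)/(0.5929*sin(m)^4 + 3.9116*sin(m)^3 + 7.468*sin(m)^2 + 3.3528*sin(m) + 0.4356)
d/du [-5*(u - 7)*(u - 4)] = 55 - 10*u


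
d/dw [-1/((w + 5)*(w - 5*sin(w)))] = (w + (1 - 5*cos(w))*(w + 5) - 5*sin(w))/((w + 5)^2*(w - 5*sin(w))^2)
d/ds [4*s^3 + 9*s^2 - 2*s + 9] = 12*s^2 + 18*s - 2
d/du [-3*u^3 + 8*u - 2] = 8 - 9*u^2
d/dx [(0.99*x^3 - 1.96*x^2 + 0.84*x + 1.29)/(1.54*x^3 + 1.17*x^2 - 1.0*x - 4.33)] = (-8.88178419700125e-16*x^5 + 4.1767*x^4 - 4.5672*x^3 - 17.8427*x^2 + 13.955*x - 2.3472)/(2.3716*x^6 + 3.6036*x^5 - 1.7111*x^4 - 15.6764*x^3 - 9.1322*x^2 + 8.66*x + 18.7489)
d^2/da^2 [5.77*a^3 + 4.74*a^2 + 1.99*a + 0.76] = 34.62*a + 9.48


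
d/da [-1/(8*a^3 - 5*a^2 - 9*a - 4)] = (24*a^2 - 10*a - 9)/(-8*a^3 + 5*a^2 + 9*a + 4)^2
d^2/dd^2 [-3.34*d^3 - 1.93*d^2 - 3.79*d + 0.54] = -20.04*d - 3.86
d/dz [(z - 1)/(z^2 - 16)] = (z^2 - 2*z*(z - 1) - 16)/(z^2 - 16)^2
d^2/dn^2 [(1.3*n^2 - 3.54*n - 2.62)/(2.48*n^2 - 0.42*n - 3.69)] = (-40.836672*n^3 - 25.304928*n^2 - 177.997536*n - 2.50218000000001)/(15.252992*n^6 - 7.749504*n^5 - 66.772512*n^4 + 22.986936*n^3 + 99.351036*n^2 - 17.156286*n - 50.243409)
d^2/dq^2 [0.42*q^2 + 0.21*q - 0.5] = 0.840000000000000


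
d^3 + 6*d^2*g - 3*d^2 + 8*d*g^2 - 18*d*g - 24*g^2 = (d - 3)*(d + 2*g)*(d + 4*g)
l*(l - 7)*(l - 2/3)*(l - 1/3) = l^4 - 8*l^3 + 65*l^2/9 - 14*l/9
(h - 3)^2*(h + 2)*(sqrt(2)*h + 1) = sqrt(2)*h^4 - 4*sqrt(2)*h^3 + h^3 - 3*sqrt(2)*h^2 - 4*h^2 - 3*h + 18*sqrt(2)*h + 18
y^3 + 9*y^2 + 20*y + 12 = (y + 1)*(y + 2)*(y + 6)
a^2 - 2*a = a*(a - 2)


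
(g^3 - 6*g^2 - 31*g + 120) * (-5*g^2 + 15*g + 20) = -5*g^5 + 45*g^4 + 85*g^3 - 1185*g^2 + 1180*g + 2400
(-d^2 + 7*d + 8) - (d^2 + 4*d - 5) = -2*d^2 + 3*d + 13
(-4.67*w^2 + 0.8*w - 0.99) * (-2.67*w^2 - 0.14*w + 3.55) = 12.4689*w^4 - 1.4822*w^3 - 14.0472*w^2 + 2.9786*w - 3.5145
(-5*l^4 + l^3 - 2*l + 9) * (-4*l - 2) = 20*l^5 + 6*l^4 - 2*l^3 + 8*l^2 - 32*l - 18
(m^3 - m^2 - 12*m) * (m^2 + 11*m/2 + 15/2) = m^5 + 9*m^4/2 - 10*m^3 - 147*m^2/2 - 90*m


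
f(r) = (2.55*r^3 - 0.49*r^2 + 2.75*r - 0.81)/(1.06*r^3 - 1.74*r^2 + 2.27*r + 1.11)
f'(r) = (-3.18*r^2 + 3.48*r - 2.27)*(2.55*r^3 - 0.49*r^2 + 2.75*r - 0.81)/(1.06*r^3 - 1.74*r^2 + 2.27*r + 1.11)^2 + (7.65*r^2 - 0.98*r + 2.75)/(1.06*r^3 - 1.74*r^2 + 2.27*r + 1.11)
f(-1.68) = 1.50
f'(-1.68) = -0.03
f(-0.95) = 1.72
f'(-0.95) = 1.11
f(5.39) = 3.10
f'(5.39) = -0.12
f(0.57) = 0.53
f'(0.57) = 1.96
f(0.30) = 0.02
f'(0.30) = 1.87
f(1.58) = 2.73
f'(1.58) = 1.64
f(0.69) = 0.77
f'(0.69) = 2.12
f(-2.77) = 1.62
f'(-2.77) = -0.13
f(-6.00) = 1.93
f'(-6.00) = -0.06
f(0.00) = -0.73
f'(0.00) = 3.97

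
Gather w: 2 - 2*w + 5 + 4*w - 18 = 2*w - 11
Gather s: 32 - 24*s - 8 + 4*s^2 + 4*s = 4*s^2 - 20*s + 24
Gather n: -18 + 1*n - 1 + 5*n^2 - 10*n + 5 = 5*n^2 - 9*n - 14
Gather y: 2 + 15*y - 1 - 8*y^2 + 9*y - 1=-8*y^2 + 24*y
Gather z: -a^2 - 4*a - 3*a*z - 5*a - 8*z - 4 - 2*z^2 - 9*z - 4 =-a^2 - 9*a - 2*z^2 + z*(-3*a - 17) - 8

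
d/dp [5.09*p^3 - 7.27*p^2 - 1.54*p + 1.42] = 15.27*p^2 - 14.54*p - 1.54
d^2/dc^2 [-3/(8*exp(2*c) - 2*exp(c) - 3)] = 6*(4*(8*exp(c) - 1)^2*exp(c) + (16*exp(c) - 1)*(-8*exp(2*c) + 2*exp(c) + 3))*exp(c)/(-8*exp(2*c) + 2*exp(c) + 3)^3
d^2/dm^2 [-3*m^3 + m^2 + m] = 2 - 18*m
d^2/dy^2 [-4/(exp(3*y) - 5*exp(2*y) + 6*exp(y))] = 4*((exp(2*y) - 5*exp(y) + 6)*(9*exp(2*y) - 20*exp(y) + 6) - 2*(3*exp(2*y) - 10*exp(y) + 6)^2)*exp(-y)/(exp(2*y) - 5*exp(y) + 6)^3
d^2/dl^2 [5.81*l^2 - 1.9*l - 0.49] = 11.6200000000000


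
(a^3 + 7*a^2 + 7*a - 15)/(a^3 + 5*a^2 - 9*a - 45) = (a - 1)/(a - 3)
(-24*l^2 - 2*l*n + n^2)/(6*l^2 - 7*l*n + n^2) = (-4*l - n)/(l - n)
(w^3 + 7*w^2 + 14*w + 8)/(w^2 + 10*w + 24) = (w^2 + 3*w + 2)/(w + 6)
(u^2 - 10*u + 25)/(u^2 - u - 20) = (u - 5)/(u + 4)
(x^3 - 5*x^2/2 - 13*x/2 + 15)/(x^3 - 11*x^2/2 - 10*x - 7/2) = (-2*x^3 + 5*x^2 + 13*x - 30)/(-2*x^3 + 11*x^2 + 20*x + 7)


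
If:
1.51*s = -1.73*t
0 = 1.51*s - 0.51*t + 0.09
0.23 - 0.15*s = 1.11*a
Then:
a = 0.21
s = -0.05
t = 0.04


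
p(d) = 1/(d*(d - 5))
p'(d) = -1/(d*(d - 5)^2) - 1/(d^2*(d - 5)) = (5 - 2*d)/(d^2*(d^2 - 10*d + 25))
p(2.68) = -0.16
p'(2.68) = -0.01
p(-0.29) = 0.65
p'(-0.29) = 2.37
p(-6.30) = 0.01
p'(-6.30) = 0.00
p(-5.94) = 0.02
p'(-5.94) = 0.00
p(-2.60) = 0.05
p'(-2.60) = 0.03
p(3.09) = -0.17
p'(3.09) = -0.03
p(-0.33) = 0.57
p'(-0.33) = 1.83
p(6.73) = 0.09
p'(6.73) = -0.06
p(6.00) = 0.17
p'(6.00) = -0.19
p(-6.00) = 0.02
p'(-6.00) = 0.00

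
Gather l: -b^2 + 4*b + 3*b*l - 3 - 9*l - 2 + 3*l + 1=-b^2 + 4*b + l*(3*b - 6) - 4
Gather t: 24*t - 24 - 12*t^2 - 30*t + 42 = -12*t^2 - 6*t + 18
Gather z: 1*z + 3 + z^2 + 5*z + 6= z^2 + 6*z + 9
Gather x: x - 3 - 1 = x - 4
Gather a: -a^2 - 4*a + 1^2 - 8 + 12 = -a^2 - 4*a + 5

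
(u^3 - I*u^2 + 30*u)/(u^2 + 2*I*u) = (u^2 - I*u + 30)/(u + 2*I)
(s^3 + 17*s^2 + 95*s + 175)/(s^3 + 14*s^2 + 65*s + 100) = (s + 7)/(s + 4)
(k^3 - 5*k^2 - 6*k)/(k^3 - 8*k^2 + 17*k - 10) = k*(k^2 - 5*k - 6)/(k^3 - 8*k^2 + 17*k - 10)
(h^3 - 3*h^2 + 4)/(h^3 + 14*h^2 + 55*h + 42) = (h^2 - 4*h + 4)/(h^2 + 13*h + 42)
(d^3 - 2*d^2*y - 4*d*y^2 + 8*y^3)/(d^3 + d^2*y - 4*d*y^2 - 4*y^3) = (d - 2*y)/(d + y)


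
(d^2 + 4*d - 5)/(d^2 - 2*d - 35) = (d - 1)/(d - 7)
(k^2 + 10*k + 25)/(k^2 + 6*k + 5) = (k + 5)/(k + 1)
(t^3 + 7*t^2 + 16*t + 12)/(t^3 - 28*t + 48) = (t^3 + 7*t^2 + 16*t + 12)/(t^3 - 28*t + 48)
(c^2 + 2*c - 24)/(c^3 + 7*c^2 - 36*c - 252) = (c - 4)/(c^2 + c - 42)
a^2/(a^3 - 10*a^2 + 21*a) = a/(a^2 - 10*a + 21)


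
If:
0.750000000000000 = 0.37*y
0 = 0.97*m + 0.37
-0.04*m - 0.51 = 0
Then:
No Solution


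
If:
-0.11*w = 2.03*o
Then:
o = -0.0541871921182266*w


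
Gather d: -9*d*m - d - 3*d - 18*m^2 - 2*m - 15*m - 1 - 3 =d*(-9*m - 4) - 18*m^2 - 17*m - 4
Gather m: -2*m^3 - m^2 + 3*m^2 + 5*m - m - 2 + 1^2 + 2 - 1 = -2*m^3 + 2*m^2 + 4*m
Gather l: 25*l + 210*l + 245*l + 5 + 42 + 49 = 480*l + 96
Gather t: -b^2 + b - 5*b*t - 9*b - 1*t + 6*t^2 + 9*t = -b^2 - 8*b + 6*t^2 + t*(8 - 5*b)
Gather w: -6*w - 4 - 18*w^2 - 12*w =-18*w^2 - 18*w - 4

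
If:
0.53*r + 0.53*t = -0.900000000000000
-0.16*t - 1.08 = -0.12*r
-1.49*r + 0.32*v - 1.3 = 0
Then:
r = 2.89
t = -4.58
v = 17.50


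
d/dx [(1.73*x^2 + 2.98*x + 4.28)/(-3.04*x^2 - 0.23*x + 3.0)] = (8.6613*x^2 + 36.4024*x + 9.9244)/(9.2416*x^4 + 1.3984*x^3 - 18.1871*x^2 - 1.38*x + 9.0)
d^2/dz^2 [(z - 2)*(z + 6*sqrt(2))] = 2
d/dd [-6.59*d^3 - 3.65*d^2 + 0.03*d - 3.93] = -19.77*d^2 - 7.3*d + 0.03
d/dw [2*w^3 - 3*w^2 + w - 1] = 6*w^2 - 6*w + 1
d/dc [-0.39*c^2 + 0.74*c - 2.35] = 0.74 - 0.78*c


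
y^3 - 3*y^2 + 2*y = y*(y - 2)*(y - 1)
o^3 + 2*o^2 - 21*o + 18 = (o - 3)*(o - 1)*(o + 6)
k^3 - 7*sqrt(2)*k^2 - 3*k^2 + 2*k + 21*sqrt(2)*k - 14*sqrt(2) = (k - 2)*(k - 1)*(k - 7*sqrt(2))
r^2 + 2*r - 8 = (r - 2)*(r + 4)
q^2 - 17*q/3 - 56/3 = (q - 8)*(q + 7/3)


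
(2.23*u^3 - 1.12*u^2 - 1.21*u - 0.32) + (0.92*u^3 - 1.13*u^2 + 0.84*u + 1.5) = 3.15*u^3 - 2.25*u^2 - 0.37*u + 1.18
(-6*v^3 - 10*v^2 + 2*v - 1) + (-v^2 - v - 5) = -6*v^3 - 11*v^2 + v - 6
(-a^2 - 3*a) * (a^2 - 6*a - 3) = -a^4 + 3*a^3 + 21*a^2 + 9*a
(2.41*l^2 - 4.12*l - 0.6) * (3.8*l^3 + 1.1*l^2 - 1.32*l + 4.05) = 9.158*l^5 - 13.005*l^4 - 9.9932*l^3 + 14.5389*l^2 - 15.894*l - 2.43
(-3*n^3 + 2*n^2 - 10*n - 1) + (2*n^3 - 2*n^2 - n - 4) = -n^3 - 11*n - 5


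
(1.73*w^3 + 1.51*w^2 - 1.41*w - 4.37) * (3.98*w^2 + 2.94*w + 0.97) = 6.8854*w^5 + 11.096*w^4 + 0.5057*w^3 - 20.0733*w^2 - 14.2155*w - 4.2389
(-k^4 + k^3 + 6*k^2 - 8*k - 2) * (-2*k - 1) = 2*k^5 - k^4 - 13*k^3 + 10*k^2 + 12*k + 2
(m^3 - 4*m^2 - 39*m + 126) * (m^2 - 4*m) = m^5 - 8*m^4 - 23*m^3 + 282*m^2 - 504*m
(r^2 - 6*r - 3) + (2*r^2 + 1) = 3*r^2 - 6*r - 2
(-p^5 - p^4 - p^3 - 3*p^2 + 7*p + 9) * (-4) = 4*p^5 + 4*p^4 + 4*p^3 + 12*p^2 - 28*p - 36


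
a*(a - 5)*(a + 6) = a^3 + a^2 - 30*a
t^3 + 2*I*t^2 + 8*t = t*(t - 2*I)*(t + 4*I)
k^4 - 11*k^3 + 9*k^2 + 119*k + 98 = (k - 7)^2*(k + 1)*(k + 2)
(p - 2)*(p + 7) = p^2 + 5*p - 14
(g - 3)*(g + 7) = g^2 + 4*g - 21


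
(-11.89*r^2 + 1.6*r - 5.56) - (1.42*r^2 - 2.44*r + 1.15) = -13.31*r^2 + 4.04*r - 6.71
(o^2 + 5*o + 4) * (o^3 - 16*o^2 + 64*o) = o^5 - 11*o^4 - 12*o^3 + 256*o^2 + 256*o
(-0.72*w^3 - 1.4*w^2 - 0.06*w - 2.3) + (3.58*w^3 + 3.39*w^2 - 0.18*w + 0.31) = 2.86*w^3 + 1.99*w^2 - 0.24*w - 1.99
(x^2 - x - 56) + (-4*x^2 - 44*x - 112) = -3*x^2 - 45*x - 168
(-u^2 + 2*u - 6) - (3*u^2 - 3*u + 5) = -4*u^2 + 5*u - 11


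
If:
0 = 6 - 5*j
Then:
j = 6/5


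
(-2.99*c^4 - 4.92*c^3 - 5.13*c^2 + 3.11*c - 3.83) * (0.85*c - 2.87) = -2.5415*c^5 + 4.3993*c^4 + 9.7599*c^3 + 17.3666*c^2 - 12.1812*c + 10.9921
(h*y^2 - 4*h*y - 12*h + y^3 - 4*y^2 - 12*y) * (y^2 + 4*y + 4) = h*y^4 - 24*h*y^2 - 64*h*y - 48*h + y^5 - 24*y^3 - 64*y^2 - 48*y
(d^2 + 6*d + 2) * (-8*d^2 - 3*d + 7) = -8*d^4 - 51*d^3 - 27*d^2 + 36*d + 14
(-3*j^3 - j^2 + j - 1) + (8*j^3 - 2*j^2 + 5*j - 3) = 5*j^3 - 3*j^2 + 6*j - 4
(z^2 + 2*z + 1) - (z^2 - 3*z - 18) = 5*z + 19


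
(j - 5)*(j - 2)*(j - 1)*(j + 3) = j^4 - 5*j^3 - 7*j^2 + 41*j - 30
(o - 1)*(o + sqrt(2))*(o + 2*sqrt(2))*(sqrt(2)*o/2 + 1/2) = sqrt(2)*o^4/2 - sqrt(2)*o^3/2 + 7*o^3/2 - 7*o^2/2 + 7*sqrt(2)*o^2/2 - 7*sqrt(2)*o/2 + 2*o - 2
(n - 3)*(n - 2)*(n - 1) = n^3 - 6*n^2 + 11*n - 6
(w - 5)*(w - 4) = w^2 - 9*w + 20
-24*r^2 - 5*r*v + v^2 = (-8*r + v)*(3*r + v)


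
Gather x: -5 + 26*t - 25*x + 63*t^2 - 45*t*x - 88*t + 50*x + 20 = 63*t^2 - 62*t + x*(25 - 45*t) + 15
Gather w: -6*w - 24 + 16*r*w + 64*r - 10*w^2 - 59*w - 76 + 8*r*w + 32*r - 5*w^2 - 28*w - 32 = 96*r - 15*w^2 + w*(24*r - 93) - 132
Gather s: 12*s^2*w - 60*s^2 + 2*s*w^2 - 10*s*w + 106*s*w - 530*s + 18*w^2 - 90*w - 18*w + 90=s^2*(12*w - 60) + s*(2*w^2 + 96*w - 530) + 18*w^2 - 108*w + 90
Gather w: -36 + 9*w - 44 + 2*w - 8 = 11*w - 88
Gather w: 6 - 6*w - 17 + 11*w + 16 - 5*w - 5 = 0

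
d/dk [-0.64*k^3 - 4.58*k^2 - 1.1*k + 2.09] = -1.92*k^2 - 9.16*k - 1.1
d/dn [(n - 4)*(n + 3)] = 2*n - 1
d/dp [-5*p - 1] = -5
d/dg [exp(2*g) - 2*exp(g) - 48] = 2*(exp(g) - 1)*exp(g)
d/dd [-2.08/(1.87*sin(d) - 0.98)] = 3.8896*cos(d)/(1.87*sin(d) - 0.98)^2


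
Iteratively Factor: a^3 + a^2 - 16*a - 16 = (a + 1)*(a^2 - 16) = (a + 1)*(a + 4)*(a - 4)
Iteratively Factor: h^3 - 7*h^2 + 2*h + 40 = (h + 2)*(h^2 - 9*h + 20) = (h - 4)*(h + 2)*(h - 5)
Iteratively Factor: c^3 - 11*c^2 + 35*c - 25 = (c - 5)*(c^2 - 6*c + 5) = (c - 5)*(c - 1)*(c - 5)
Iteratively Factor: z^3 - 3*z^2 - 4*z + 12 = (z + 2)*(z^2 - 5*z + 6) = (z - 2)*(z + 2)*(z - 3)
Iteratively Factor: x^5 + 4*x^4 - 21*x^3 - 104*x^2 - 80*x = (x + 4)*(x^4 - 21*x^2 - 20*x) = (x + 4)^2*(x^3 - 4*x^2 - 5*x) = (x - 5)*(x + 4)^2*(x^2 + x) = (x - 5)*(x + 1)*(x + 4)^2*(x)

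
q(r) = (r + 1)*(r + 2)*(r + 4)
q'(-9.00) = 131.00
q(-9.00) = -280.00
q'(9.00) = 383.00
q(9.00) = 1430.00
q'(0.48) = 21.41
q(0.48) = 16.44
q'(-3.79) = 4.03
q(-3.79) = 1.05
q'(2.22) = 59.87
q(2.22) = 84.52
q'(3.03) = 83.96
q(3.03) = 142.50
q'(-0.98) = 3.16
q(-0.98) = 0.06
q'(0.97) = 30.40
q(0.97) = 29.08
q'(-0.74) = 5.28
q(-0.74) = 1.07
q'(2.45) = 66.31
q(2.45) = 99.02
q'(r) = (r + 1)*(r + 2) + (r + 1)*(r + 4) + (r + 2)*(r + 4)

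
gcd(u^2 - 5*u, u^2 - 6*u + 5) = u - 5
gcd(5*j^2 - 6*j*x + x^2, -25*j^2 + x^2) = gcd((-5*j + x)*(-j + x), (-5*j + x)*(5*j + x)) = -5*j + x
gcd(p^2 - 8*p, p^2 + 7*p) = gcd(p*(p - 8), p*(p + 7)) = p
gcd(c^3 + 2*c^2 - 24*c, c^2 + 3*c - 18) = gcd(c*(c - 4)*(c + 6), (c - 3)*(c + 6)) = c + 6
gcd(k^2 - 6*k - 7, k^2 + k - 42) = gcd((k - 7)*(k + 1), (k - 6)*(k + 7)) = 1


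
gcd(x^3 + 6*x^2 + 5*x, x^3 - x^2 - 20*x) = x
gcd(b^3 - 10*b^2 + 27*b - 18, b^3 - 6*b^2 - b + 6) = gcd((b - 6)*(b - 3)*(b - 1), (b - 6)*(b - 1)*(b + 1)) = b^2 - 7*b + 6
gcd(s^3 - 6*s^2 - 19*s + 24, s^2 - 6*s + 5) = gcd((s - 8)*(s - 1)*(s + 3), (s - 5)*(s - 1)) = s - 1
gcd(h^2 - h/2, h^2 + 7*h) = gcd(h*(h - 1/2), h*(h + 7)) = h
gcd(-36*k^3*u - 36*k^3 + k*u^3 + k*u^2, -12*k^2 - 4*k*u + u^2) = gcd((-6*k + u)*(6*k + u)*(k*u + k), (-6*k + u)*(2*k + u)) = -6*k + u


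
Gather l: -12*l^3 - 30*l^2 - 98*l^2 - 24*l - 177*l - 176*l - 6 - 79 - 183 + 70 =-12*l^3 - 128*l^2 - 377*l - 198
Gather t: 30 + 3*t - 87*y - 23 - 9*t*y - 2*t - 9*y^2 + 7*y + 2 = t*(1 - 9*y) - 9*y^2 - 80*y + 9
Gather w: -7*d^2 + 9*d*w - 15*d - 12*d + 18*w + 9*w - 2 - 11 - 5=-7*d^2 - 27*d + w*(9*d + 27) - 18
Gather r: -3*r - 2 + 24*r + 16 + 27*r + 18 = 48*r + 32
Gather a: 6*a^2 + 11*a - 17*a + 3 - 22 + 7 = 6*a^2 - 6*a - 12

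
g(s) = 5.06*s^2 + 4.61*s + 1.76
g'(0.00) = 4.61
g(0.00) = 1.76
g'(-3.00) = -25.75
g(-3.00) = 33.47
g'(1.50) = 19.79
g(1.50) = 20.06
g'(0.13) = 5.93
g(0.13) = 2.44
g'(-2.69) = -22.61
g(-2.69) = 25.97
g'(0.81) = 12.81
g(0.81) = 8.81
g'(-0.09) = 3.70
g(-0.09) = 1.39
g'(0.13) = 5.93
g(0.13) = 2.44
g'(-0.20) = 2.59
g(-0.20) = 1.04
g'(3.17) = 36.69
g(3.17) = 67.22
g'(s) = 10.12*s + 4.61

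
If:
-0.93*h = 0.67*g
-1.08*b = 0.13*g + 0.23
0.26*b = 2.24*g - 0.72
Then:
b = -0.25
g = 0.29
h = -0.21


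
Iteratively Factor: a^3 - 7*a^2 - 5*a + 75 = (a + 3)*(a^2 - 10*a + 25) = (a - 5)*(a + 3)*(a - 5)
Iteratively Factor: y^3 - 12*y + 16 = (y - 2)*(y^2 + 2*y - 8) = (y - 2)^2*(y + 4)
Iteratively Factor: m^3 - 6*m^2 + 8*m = (m - 2)*(m^2 - 4*m) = (m - 4)*(m - 2)*(m)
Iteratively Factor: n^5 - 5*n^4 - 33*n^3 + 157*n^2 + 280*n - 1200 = (n + 4)*(n^4 - 9*n^3 + 3*n^2 + 145*n - 300) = (n - 5)*(n + 4)*(n^3 - 4*n^2 - 17*n + 60) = (n - 5)*(n + 4)^2*(n^2 - 8*n + 15) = (n - 5)*(n - 3)*(n + 4)^2*(n - 5)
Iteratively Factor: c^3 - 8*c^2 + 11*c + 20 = (c + 1)*(c^2 - 9*c + 20) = (c - 5)*(c + 1)*(c - 4)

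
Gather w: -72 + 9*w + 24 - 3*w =6*w - 48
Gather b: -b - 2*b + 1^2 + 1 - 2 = -3*b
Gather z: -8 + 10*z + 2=10*z - 6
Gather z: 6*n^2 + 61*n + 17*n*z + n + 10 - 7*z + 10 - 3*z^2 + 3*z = 6*n^2 + 62*n - 3*z^2 + z*(17*n - 4) + 20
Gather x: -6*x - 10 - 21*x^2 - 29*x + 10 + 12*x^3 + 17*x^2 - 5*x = 12*x^3 - 4*x^2 - 40*x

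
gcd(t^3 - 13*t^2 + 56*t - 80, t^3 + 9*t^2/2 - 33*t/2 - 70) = t - 4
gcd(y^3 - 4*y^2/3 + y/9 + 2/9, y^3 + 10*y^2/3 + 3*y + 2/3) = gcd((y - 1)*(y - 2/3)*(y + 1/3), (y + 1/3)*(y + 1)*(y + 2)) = y + 1/3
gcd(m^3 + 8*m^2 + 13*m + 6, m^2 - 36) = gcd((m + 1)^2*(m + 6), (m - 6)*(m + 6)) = m + 6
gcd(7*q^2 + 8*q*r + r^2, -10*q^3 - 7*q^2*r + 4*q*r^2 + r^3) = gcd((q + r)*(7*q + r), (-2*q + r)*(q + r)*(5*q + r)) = q + r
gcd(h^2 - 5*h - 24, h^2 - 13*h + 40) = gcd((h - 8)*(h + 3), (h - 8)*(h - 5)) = h - 8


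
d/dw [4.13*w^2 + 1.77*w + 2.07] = 8.26*w + 1.77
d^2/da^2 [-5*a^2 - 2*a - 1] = -10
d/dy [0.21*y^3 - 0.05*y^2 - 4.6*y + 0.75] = 0.63*y^2 - 0.1*y - 4.6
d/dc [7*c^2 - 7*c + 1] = 14*c - 7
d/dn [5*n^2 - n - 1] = 10*n - 1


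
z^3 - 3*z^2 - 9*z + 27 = (z - 3)^2*(z + 3)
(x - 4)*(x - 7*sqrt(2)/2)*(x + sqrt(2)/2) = x^3 - 3*sqrt(2)*x^2 - 4*x^2 - 7*x/2 + 12*sqrt(2)*x + 14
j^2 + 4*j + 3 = (j + 1)*(j + 3)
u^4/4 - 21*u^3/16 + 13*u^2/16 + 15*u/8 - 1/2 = (u/4 + 1/4)*(u - 4)*(u - 2)*(u - 1/4)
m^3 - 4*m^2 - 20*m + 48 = (m - 6)*(m - 2)*(m + 4)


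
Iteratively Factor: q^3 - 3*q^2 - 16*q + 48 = (q - 4)*(q^2 + q - 12) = (q - 4)*(q - 3)*(q + 4)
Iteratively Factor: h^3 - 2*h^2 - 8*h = (h + 2)*(h^2 - 4*h) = h*(h + 2)*(h - 4)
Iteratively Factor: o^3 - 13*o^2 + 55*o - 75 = (o - 5)*(o^2 - 8*o + 15) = (o - 5)*(o - 3)*(o - 5)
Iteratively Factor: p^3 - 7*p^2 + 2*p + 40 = (p - 4)*(p^2 - 3*p - 10) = (p - 4)*(p + 2)*(p - 5)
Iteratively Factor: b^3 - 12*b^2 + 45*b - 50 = (b - 5)*(b^2 - 7*b + 10) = (b - 5)^2*(b - 2)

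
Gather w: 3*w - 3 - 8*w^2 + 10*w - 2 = -8*w^2 + 13*w - 5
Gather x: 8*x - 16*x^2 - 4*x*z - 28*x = -16*x^2 + x*(-4*z - 20)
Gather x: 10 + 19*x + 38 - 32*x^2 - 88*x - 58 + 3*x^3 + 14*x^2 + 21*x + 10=3*x^3 - 18*x^2 - 48*x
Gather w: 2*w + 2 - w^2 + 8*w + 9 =-w^2 + 10*w + 11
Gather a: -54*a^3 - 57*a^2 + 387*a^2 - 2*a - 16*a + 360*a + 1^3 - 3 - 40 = -54*a^3 + 330*a^2 + 342*a - 42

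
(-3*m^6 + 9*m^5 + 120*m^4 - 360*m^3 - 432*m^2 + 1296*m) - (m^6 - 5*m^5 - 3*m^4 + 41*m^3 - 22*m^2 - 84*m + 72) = -4*m^6 + 14*m^5 + 123*m^4 - 401*m^3 - 410*m^2 + 1380*m - 72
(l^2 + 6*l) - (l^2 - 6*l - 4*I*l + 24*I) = 12*l + 4*I*l - 24*I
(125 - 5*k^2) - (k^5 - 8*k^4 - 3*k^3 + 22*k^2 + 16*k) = -k^5 + 8*k^4 + 3*k^3 - 27*k^2 - 16*k + 125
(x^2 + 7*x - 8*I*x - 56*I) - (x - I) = x^2 + 6*x - 8*I*x - 55*I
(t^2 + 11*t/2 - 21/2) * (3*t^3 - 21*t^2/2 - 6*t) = 3*t^5 + 6*t^4 - 381*t^3/4 + 309*t^2/4 + 63*t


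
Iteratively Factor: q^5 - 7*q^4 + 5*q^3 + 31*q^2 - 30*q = (q - 3)*(q^4 - 4*q^3 - 7*q^2 + 10*q) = (q - 3)*(q - 1)*(q^3 - 3*q^2 - 10*q) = (q - 5)*(q - 3)*(q - 1)*(q^2 + 2*q) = (q - 5)*(q - 3)*(q - 1)*(q + 2)*(q)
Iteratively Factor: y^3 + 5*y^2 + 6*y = (y + 3)*(y^2 + 2*y) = y*(y + 3)*(y + 2)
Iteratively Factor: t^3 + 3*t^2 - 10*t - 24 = (t + 4)*(t^2 - t - 6) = (t + 2)*(t + 4)*(t - 3)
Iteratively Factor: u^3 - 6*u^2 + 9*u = (u - 3)*(u^2 - 3*u) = u*(u - 3)*(u - 3)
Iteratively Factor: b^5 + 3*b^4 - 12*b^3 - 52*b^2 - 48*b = (b + 3)*(b^4 - 12*b^2 - 16*b) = (b + 2)*(b + 3)*(b^3 - 2*b^2 - 8*b) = b*(b + 2)*(b + 3)*(b^2 - 2*b - 8) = b*(b + 2)^2*(b + 3)*(b - 4)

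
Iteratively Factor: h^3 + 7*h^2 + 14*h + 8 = (h + 4)*(h^2 + 3*h + 2) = (h + 2)*(h + 4)*(h + 1)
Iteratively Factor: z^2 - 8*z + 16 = (z - 4)*(z - 4)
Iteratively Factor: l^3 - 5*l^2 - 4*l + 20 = (l - 5)*(l^2 - 4) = (l - 5)*(l - 2)*(l + 2)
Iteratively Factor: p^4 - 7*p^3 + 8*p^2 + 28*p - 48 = (p - 3)*(p^3 - 4*p^2 - 4*p + 16) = (p - 4)*(p - 3)*(p^2 - 4) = (p - 4)*(p - 3)*(p - 2)*(p + 2)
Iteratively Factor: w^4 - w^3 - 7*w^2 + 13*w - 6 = (w - 2)*(w^3 + w^2 - 5*w + 3) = (w - 2)*(w - 1)*(w^2 + 2*w - 3) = (w - 2)*(w - 1)^2*(w + 3)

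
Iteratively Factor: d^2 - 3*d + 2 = (d - 1)*(d - 2)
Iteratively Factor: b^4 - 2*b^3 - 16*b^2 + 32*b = (b + 4)*(b^3 - 6*b^2 + 8*b) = b*(b + 4)*(b^2 - 6*b + 8) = b*(b - 2)*(b + 4)*(b - 4)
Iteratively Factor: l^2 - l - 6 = (l - 3)*(l + 2)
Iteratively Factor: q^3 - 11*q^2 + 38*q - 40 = (q - 5)*(q^2 - 6*q + 8) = (q - 5)*(q - 4)*(q - 2)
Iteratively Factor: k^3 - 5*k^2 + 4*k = (k - 4)*(k^2 - k) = k*(k - 4)*(k - 1)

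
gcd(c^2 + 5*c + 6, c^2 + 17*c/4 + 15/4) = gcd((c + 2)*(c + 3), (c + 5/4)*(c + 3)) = c + 3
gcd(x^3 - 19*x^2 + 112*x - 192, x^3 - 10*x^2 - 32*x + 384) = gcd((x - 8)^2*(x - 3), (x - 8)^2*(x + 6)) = x^2 - 16*x + 64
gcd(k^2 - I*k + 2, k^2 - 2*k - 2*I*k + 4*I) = k - 2*I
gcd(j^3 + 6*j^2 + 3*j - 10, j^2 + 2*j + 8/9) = 1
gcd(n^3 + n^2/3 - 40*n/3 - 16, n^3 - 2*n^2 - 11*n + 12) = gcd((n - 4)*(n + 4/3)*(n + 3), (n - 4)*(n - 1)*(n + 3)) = n^2 - n - 12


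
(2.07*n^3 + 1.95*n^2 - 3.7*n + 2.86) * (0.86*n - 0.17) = 1.7802*n^4 + 1.3251*n^3 - 3.5135*n^2 + 3.0886*n - 0.4862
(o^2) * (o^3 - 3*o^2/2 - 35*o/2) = o^5 - 3*o^4/2 - 35*o^3/2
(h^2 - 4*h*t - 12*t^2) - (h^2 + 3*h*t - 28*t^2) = -7*h*t + 16*t^2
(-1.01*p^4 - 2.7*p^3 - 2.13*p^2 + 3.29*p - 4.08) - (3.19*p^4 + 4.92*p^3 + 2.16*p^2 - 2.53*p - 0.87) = -4.2*p^4 - 7.62*p^3 - 4.29*p^2 + 5.82*p - 3.21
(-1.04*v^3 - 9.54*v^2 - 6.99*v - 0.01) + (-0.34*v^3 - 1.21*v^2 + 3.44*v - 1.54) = -1.38*v^3 - 10.75*v^2 - 3.55*v - 1.55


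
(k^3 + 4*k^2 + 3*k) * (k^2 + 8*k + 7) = k^5 + 12*k^4 + 42*k^3 + 52*k^2 + 21*k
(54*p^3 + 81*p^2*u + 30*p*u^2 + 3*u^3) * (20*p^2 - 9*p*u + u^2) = 1080*p^5 + 1134*p^4*u - 75*p^3*u^2 - 129*p^2*u^3 + 3*p*u^4 + 3*u^5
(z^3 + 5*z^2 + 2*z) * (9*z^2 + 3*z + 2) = 9*z^5 + 48*z^4 + 35*z^3 + 16*z^2 + 4*z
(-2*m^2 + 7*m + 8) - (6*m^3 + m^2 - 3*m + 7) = -6*m^3 - 3*m^2 + 10*m + 1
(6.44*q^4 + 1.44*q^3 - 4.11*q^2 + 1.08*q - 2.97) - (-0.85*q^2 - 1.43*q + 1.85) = 6.44*q^4 + 1.44*q^3 - 3.26*q^2 + 2.51*q - 4.82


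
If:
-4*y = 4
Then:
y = -1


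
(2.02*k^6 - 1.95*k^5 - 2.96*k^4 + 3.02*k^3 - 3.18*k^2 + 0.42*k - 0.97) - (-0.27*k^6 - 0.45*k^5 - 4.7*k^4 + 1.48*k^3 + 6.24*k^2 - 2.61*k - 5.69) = 2.29*k^6 - 1.5*k^5 + 1.74*k^4 + 1.54*k^3 - 9.42*k^2 + 3.03*k + 4.72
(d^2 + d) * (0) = 0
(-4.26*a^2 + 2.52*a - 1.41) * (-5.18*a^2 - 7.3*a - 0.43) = 22.0668*a^4 + 18.0444*a^3 - 9.2604*a^2 + 9.2094*a + 0.6063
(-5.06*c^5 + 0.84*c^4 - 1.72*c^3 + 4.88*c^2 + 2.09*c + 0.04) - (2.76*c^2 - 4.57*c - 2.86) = -5.06*c^5 + 0.84*c^4 - 1.72*c^3 + 2.12*c^2 + 6.66*c + 2.9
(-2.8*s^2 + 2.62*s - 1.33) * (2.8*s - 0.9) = -7.84*s^3 + 9.856*s^2 - 6.082*s + 1.197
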